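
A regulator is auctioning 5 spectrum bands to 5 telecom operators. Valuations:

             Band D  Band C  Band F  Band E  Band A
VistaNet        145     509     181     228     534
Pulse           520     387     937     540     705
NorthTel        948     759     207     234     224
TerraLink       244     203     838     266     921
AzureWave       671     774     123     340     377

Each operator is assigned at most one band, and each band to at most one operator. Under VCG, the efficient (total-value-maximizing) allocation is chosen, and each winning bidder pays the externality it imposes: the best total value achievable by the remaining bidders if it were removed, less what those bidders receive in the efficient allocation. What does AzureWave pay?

Efficient allocation: VistaNet→Band E ($228M), Pulse→Band F ($937M), NorthTel→Band D ($948M), TerraLink→Band A ($921M), AzureWave→Band C ($774M); total welfare W = $3808M.
AzureWave receives Band C at value $774M, so the others get W − 774 = $3034M.
Without AzureWave: best allocation of the remaining 4 bidders over all 5 bands is VistaNet→Band C ($509M), Pulse→Band F ($937M), NorthTel→Band D ($948M), TerraLink→Band A ($921M), total $3315M.
VCG payment = (others' best without AzureWave) − (others' welfare with AzureWave) = 3315 − 3034 = $281M.

AzureWave pays $281M.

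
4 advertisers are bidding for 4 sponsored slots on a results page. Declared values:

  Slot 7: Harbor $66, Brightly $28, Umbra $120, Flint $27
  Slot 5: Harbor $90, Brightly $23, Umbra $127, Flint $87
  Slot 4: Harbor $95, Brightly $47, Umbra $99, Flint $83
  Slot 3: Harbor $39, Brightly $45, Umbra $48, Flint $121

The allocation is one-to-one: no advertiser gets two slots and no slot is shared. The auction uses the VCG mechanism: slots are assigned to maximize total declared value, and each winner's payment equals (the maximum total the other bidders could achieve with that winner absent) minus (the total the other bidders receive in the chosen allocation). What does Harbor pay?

Harbor pays $7.

Efficient allocation: Harbor→Slot 5 ($90), Brightly→Slot 4 ($47), Umbra→Slot 7 ($120), Flint→Slot 3 ($121); total welfare W = $378.
Harbor receives Slot 5 at value $90, so the others get W − 90 = $288.
Without Harbor: best allocation of the remaining 3 bidders over all 4 slots is Brightly→Slot 4 ($47), Umbra→Slot 5 ($127), Flint→Slot 3 ($121), total $295.
VCG payment = (others' best without Harbor) − (others' welfare with Harbor) = 295 − 288 = $7.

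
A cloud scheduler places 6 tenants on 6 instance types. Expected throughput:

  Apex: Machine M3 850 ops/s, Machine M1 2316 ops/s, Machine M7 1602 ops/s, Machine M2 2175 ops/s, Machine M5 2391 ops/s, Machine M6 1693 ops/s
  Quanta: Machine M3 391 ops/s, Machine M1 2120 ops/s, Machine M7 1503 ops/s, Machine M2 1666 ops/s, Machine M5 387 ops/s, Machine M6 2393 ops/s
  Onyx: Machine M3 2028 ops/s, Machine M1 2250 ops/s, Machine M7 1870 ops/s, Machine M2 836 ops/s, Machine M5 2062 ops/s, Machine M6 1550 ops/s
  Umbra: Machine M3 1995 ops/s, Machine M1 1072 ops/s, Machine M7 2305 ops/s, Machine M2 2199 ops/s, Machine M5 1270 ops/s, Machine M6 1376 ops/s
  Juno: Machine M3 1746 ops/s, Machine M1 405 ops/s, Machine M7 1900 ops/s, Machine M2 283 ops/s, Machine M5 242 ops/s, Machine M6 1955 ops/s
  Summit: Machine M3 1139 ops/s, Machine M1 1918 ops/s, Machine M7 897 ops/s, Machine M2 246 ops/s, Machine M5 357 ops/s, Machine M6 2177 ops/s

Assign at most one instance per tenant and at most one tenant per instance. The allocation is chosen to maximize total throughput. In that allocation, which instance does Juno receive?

Optimal: Apex→Machine M5 (2391 ops/s), Quanta→Machine M6 (2393 ops/s), Onyx→Machine M3 (2028 ops/s), Umbra→Machine M2 (2199 ops/s), Juno→Machine M7 (1900 ops/s), Summit→Machine M1 (1918 ops/s) — total 2391+2393+2028+2199+1900+1918 = 12829 ops/s.
Max-entry greedy (repeatedly take the single best remaining cell) gives 11331 ops/s, worse by 1498.
Next-best assignment: Apex→Machine M5, Quanta→Machine M1, Onyx→Machine M3, Umbra→Machine M2, Juno→Machine M7, Summit→Machine M6 = 12815 ops/s.
Checked against all permutations: 12829 ops/s is optimal.
Juno's own top instance is Machine M6 (1955 ops/s), but forcing Juno→Machine M6 and reassigning the rest optimally gives only 12263 ops/s — worse by 566.

Juno receives Machine M7.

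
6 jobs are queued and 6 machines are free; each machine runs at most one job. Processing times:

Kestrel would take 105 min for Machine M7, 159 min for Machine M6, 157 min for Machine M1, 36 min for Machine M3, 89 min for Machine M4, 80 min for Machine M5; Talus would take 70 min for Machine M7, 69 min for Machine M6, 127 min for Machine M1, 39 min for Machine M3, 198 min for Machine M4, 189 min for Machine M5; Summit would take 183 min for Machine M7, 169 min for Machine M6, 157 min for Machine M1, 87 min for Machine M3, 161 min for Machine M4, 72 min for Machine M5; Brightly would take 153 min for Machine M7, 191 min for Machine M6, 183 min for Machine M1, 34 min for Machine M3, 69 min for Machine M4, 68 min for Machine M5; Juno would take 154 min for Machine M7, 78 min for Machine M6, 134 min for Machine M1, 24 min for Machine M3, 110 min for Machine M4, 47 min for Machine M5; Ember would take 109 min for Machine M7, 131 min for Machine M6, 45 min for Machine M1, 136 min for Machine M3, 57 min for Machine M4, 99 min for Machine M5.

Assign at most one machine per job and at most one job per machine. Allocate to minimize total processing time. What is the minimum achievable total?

Minimum total: 370 min

This is the linear assignment problem.
Optimal: Kestrel→Machine M3 (36 min), Talus→Machine M7 (70 min), Summit→Machine M5 (72 min), Brightly→Machine M4 (69 min), Juno→Machine M6 (78 min), Ember→Machine M1 (45 min) — total 36+70+72+69+78+45 = 370 min.
Min-entry greedy (repeatedly take the single cheapest remaining cell) gives 478 min, worse by 108.
Next-best assignment: Kestrel→Machine M7, Talus→Machine M6, Summit→Machine M5, Brightly→Machine M4, Juno→Machine M3, Ember→Machine M1 = 384 min.
Swapping Talus↔Juno (Talus→Machine M6 69 min, Juno→Machine M7 154 min) adds 75.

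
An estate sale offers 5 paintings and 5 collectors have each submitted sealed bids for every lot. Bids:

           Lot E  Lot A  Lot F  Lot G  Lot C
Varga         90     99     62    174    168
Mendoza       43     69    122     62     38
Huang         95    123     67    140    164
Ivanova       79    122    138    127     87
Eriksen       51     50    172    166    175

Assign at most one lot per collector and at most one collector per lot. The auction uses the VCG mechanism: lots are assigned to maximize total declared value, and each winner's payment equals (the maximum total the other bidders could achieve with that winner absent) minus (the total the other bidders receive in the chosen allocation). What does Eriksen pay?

Efficient allocation: Varga→Lot G ($174), Mendoza→Lot F ($122), Huang→Lot E ($95), Ivanova→Lot A ($122), Eriksen→Lot C ($175); total welfare W = $688.
Eriksen receives Lot C at value $175, so the others get W − 175 = $513.
Without Eriksen: best allocation of the remaining 4 bidders over all 5 lots is Varga→Lot G ($174), Mendoza→Lot F ($122), Huang→Lot C ($164), Ivanova→Lot A ($122), total $582.
VCG payment = (others' best without Eriksen) − (others' welfare with Eriksen) = 582 − 513 = $69.

Eriksen pays $69.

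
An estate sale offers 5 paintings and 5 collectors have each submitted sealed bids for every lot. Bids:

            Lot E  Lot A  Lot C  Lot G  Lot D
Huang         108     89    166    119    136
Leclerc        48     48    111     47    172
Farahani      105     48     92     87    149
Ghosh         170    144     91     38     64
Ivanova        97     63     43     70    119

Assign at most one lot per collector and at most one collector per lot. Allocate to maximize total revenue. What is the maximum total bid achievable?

Maximum total: $666

Treat this as an assignment problem: match each collector to one lot.
Optimal: Huang→Lot C ($166), Leclerc→Lot D ($172), Farahani→Lot G ($87), Ghosh→Lot A ($144), Ivanova→Lot E ($97) — total 166+172+87+144+97 = $666.
Column-greedy (each lot in turn goes to its best remaining collector) gives $576, worse by 90.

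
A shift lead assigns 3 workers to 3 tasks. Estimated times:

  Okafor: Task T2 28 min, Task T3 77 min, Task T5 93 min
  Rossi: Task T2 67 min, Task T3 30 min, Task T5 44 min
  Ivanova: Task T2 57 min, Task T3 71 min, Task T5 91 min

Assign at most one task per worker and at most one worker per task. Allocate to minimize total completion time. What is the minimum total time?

Optimal: Okafor→Task T2 (28 min), Rossi→Task T5 (44 min), Ivanova→Task T3 (71 min) — total 28+44+71 = 143 min.
Column-greedy (each task in turn goes to its cheapest remaining worker) gives 149 min, worse by 6.
No other one-to-one assignment undercuts 143 min.

Minimum total: 143 min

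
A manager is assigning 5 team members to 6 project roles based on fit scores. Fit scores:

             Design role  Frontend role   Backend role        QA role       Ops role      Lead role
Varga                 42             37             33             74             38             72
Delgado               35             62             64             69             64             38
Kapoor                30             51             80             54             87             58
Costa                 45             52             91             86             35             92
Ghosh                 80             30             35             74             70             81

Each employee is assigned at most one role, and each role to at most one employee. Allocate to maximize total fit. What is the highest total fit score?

This is the linear assignment problem.
Optimal: Varga→Lead role (72 pts), Delgado→QA role (69 pts), Kapoor→Ops role (87 pts), Costa→Backend role (91 pts), Ghosh→Design role (80 pts) — total 72+69+87+91+80 = 399 pts.
Row-greedy (each employee in turn takes its best remaining role) gives 397 pts, worse by 2.
Next-best assignment: Varga→QA role, Delgado→Backend role, Kapoor→Ops role, Costa→Lead role, Ghosh→Design role = 397 pts.
No other one-to-one assignment exceeds 399 pts.

Maximum total: 399 pts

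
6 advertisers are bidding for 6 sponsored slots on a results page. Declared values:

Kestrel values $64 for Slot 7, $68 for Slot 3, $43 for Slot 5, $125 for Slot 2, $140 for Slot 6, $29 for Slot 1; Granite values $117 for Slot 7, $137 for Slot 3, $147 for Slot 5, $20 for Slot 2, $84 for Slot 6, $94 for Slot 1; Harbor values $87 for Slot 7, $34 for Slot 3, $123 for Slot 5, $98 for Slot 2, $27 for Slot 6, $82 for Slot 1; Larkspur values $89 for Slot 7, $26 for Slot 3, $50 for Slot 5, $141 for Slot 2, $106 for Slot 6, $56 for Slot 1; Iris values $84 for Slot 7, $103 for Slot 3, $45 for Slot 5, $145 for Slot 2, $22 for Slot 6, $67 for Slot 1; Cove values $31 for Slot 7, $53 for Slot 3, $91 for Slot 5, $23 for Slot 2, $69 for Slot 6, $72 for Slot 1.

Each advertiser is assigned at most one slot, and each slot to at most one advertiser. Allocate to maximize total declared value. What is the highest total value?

Optimal: Kestrel→Slot 6 ($140), Granite→Slot 3 ($137), Harbor→Slot 5 ($123), Larkspur→Slot 7 ($89), Iris→Slot 2 ($145), Cove→Slot 1 ($72) — total 140+137+123+89+145+72 = $706.
Column-greedy (each slot in turn goes to its best remaining advertiser) gives $696, worse by 10.
Checked against all permutations: $706 is optimal.

Maximum total: $706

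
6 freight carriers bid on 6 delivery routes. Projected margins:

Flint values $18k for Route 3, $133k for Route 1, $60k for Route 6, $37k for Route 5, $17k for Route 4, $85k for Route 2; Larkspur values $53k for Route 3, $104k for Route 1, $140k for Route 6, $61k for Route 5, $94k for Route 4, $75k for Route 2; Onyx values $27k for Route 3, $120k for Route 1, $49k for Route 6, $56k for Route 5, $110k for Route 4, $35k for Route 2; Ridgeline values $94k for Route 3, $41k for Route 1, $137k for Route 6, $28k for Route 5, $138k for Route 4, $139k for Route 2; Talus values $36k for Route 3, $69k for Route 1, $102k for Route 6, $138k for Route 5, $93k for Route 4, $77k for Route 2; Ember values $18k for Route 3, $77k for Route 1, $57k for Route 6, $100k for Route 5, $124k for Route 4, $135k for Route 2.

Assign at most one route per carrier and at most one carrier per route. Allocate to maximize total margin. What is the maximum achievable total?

Maximum total: $750k

Optimal: Flint→Route 1 ($133k), Larkspur→Route 6 ($140k), Onyx→Route 4 ($110k), Ridgeline→Route 3 ($94k), Talus→Route 5 ($138k), Ember→Route 2 ($135k) — total 133+140+110+94+138+135 = $750k.
Checked against all permutations: $750k is optimal.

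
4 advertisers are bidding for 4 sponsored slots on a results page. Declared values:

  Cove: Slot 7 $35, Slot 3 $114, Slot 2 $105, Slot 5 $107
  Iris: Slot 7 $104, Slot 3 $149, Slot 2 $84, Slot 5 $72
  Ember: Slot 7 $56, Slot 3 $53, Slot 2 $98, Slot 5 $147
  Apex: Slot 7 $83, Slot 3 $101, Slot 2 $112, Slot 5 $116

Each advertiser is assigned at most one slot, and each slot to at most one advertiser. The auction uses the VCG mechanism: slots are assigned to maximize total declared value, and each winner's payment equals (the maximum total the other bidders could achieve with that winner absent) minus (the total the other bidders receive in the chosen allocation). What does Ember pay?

Efficient allocation: Cove→Slot 2 ($105), Iris→Slot 3 ($149), Ember→Slot 5 ($147), Apex→Slot 7 ($83); total welfare W = $484.
Ember receives Slot 5 at value $147, so the others get W − 147 = $337.
Without Ember: best allocation of the remaining 3 bidders over all 4 slots is Cove→Slot 2 ($105), Iris→Slot 3 ($149), Apex→Slot 5 ($116), total $370.
VCG payment = (others' best without Ember) − (others' welfare with Ember) = 370 − 337 = $33.

Ember pays $33.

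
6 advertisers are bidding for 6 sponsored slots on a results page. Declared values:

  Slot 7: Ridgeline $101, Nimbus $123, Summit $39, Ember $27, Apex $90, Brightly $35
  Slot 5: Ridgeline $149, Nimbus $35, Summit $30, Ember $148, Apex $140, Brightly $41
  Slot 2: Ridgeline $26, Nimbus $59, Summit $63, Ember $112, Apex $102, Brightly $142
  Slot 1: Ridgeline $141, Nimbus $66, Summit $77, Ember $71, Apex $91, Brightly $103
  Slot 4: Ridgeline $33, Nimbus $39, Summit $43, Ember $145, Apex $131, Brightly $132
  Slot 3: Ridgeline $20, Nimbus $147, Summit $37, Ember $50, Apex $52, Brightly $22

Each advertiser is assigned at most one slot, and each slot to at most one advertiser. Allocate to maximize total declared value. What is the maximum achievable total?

Optimal: Ridgeline→Slot 1 ($141), Nimbus→Slot 3 ($147), Summit→Slot 7 ($39), Ember→Slot 4 ($145), Apex→Slot 5 ($140), Brightly→Slot 2 ($142) — total 141+147+39+145+140+142 = $754.
Row-greedy (each advertiser in turn takes its best remaining slot) gives $655, worse by 99.

Maximum total: $754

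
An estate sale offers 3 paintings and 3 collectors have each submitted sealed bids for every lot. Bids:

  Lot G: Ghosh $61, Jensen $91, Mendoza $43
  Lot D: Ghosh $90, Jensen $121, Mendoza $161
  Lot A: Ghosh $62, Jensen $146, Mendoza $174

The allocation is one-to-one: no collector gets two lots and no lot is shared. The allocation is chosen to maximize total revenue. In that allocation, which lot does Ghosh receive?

This is a one-to-one assignment (maximum-weight bipartite matching).
Optimal: Ghosh→Lot G ($61), Jensen→Lot A ($146), Mendoza→Lot D ($161) — total 61+146+161 = $368.
Max-entry greedy (repeatedly take the single best remaining cell) gives $356, worse by 12.
Next-best assignment: Ghosh→Lot G, Jensen→Lot D, Mendoza→Lot A = $356.
Ghosh's own top lot is Lot D ($90), but forcing Ghosh→Lot D and reassigning the rest optimally gives only $355 — worse by 13.

Ghosh receives Lot G.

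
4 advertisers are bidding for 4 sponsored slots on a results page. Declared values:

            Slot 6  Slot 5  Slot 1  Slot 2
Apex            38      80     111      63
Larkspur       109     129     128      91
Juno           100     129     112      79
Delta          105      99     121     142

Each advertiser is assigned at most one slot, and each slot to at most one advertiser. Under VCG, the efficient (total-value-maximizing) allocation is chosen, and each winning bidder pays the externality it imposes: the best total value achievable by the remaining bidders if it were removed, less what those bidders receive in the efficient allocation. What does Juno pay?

Juno pays $20.

Efficient allocation: Apex→Slot 1 ($111), Larkspur→Slot 6 ($109), Juno→Slot 5 ($129), Delta→Slot 2 ($142); total welfare W = $491.
Juno receives Slot 5 at value $129, so the others get W − 129 = $362.
Without Juno: best allocation of the remaining 3 bidders over all 4 slots is Apex→Slot 1 ($111), Larkspur→Slot 5 ($129), Delta→Slot 2 ($142), total $382.
VCG payment = (others' best without Juno) − (others' welfare with Juno) = 382 − 362 = $20.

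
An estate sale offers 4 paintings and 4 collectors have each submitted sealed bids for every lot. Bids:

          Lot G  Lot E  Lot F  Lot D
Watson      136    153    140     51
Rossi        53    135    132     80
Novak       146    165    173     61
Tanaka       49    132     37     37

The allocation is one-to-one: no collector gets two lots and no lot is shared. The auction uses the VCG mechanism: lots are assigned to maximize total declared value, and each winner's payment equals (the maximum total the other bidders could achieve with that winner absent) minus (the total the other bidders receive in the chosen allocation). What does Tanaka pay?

Efficient allocation: Watson→Lot G ($136), Rossi→Lot D ($80), Novak→Lot F ($173), Tanaka→Lot E ($132); total welfare W = $521.
Tanaka receives Lot E at value $132, so the others get W − 132 = $389.
Without Tanaka: best allocation of the remaining 3 bidders over all 4 lots is Watson→Lot G ($136), Rossi→Lot E ($135), Novak→Lot F ($173), total $444.
VCG payment = (others' best without Tanaka) − (others' welfare with Tanaka) = 444 − 389 = $55.

Tanaka pays $55.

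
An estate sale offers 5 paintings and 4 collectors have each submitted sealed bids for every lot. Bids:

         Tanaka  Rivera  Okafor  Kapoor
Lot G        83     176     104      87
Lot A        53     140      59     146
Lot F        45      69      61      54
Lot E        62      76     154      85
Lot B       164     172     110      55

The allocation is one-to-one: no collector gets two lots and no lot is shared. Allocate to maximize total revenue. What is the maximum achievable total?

Optimal: Tanaka→Lot B ($164), Rivera→Lot G ($176), Okafor→Lot E ($154), Kapoor→Lot A ($146) — total 164+176+154+146 = $640.
Column-greedy (each lot in turn goes to its best remaining collector) gives $445, worse by 195.
Checked against all permutations: $640 is optimal.

Max total: $640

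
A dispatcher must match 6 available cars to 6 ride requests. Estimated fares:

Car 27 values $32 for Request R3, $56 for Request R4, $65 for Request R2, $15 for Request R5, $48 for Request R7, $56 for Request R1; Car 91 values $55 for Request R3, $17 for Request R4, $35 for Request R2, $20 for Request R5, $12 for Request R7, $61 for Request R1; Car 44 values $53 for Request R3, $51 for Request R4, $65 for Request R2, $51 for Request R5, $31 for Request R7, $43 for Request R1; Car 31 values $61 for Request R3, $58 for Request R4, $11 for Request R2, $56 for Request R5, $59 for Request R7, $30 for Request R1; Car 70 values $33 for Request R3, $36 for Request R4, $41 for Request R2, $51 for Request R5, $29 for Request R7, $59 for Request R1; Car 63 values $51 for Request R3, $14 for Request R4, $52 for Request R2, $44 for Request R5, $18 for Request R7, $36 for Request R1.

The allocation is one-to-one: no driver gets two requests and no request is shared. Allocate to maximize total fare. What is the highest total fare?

Optimal: Car 27→Request R4 ($56), Car 91→Request R1 ($61), Car 44→Request R2 ($65), Car 31→Request R7 ($59), Car 70→Request R5 ($51), Car 63→Request R3 ($51) — total 56+61+65+59+51+51 = $343.
Max-entry greedy (repeatedly take the single best remaining cell) gives $307, worse by 36.
Next-best assignment: Car 27→Request R4, Car 91→Request R3, Car 44→Request R2, Car 31→Request R7, Car 70→Request R1, Car 63→Request R5 = $338.
Swapping Car 31↔Car 44 (Car 31→Request R2 $11, Car 44→Request R7 $31) loses 82.

Max total: $343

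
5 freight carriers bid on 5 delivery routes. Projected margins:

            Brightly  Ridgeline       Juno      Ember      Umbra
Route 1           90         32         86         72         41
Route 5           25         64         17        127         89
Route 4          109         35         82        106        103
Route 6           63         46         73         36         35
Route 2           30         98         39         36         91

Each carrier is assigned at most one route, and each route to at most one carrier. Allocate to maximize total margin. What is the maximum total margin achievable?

Optimal: Brightly→Route 1 ($90k), Ridgeline→Route 2 ($98k), Juno→Route 6 ($73k), Ember→Route 5 ($127k), Umbra→Route 4 ($103k) — total 90+98+73+127+103 = $491k.
Max-entry greedy (repeatedly take the single best remaining cell) gives $455k, worse by 36.

Max total: $491k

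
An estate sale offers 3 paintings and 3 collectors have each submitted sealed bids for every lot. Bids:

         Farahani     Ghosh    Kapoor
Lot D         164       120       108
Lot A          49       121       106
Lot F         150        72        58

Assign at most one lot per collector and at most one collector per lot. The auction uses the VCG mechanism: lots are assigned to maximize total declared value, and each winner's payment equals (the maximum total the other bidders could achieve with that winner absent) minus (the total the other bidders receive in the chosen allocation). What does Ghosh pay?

Efficient allocation: Farahani→Lot F ($150), Ghosh→Lot A ($121), Kapoor→Lot D ($108); total welfare W = $379.
Ghosh receives Lot A at value $121, so the others get W − 121 = $258.
Without Ghosh: best allocation of the remaining 2 bidders over all 3 lots is Farahani→Lot D ($164), Kapoor→Lot A ($106), total $270.
VCG payment = (others' best without Ghosh) − (others' welfare with Ghosh) = 270 − 258 = $12.

Ghosh pays $12.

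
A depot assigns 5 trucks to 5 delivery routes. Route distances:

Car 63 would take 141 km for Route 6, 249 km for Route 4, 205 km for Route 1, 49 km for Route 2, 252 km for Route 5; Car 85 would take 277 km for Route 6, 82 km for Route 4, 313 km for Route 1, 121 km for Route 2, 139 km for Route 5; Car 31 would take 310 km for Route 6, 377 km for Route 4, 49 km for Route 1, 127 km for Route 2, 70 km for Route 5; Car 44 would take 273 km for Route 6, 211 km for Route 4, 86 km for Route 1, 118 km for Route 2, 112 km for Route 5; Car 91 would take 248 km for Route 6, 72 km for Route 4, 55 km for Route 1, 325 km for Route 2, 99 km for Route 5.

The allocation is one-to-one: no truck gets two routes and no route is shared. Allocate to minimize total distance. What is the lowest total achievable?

Treat this as an assignment problem: match each truck to one route.
Optimal: Car 63→Route 6 (141 km), Car 85→Route 4 (82 km), Car 31→Route 5 (70 km), Car 44→Route 2 (118 km), Car 91→Route 1 (55 km) — total 141+82+70+118+55 = 466 km.
Min-entry greedy (repeatedly take the single cheapest remaining cell) gives 559 km, worse by 93.
Swapping Car 91↔Car 44 (Car 91→Route 2 325 km, Car 44→Route 1 86 km) adds 238.

Min total: 466 km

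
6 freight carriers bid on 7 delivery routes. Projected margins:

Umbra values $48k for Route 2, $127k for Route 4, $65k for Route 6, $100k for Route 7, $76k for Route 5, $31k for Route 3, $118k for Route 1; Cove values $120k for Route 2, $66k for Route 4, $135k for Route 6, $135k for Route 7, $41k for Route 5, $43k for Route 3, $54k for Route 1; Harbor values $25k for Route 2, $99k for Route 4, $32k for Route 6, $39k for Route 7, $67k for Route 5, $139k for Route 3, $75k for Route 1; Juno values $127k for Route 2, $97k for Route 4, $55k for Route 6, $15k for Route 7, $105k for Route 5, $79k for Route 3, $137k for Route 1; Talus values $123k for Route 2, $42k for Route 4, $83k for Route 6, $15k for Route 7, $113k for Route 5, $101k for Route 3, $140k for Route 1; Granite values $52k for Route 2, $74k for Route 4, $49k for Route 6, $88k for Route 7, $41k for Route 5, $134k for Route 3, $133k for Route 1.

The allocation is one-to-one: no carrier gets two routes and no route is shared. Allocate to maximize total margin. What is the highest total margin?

Treat this as an assignment problem: match each carrier to one route.
Optimal: Umbra→Route 4 ($127k), Cove→Route 6 ($135k), Harbor→Route 3 ($139k), Juno→Route 2 ($127k), Talus→Route 5 ($113k), Granite→Route 1 ($133k) — total 127+135+139+127+113+133 = $774k.
Column-greedy (each route in turn goes to its best remaining carrier) gives $729k, worse by 45.
No other one-to-one assignment exceeds $774k.

Maximum total: $774k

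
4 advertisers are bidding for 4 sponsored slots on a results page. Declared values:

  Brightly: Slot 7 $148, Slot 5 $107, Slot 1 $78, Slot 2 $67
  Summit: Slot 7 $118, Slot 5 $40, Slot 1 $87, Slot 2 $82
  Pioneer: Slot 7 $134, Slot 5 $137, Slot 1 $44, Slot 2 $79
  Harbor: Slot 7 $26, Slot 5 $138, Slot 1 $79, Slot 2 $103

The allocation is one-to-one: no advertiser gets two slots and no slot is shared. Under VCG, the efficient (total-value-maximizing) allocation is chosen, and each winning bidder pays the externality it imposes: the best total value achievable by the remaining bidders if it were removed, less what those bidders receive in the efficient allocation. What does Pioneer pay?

Pioneer pays $35.

Efficient allocation: Brightly→Slot 7 ($148), Summit→Slot 1 ($87), Pioneer→Slot 5 ($137), Harbor→Slot 2 ($103); total welfare W = $475.
Pioneer receives Slot 5 at value $137, so the others get W − 137 = $338.
Without Pioneer: best allocation of the remaining 3 bidders over all 4 slots is Brightly→Slot 7 ($148), Summit→Slot 1 ($87), Harbor→Slot 5 ($138), total $373.
VCG payment = (others' best without Pioneer) − (others' welfare with Pioneer) = 373 − 338 = $35.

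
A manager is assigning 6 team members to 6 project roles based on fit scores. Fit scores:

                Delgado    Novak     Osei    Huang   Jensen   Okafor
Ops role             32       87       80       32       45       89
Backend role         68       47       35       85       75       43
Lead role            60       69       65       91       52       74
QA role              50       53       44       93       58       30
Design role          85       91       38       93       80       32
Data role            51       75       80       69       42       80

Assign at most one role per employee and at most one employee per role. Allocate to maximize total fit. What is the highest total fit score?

Optimal: Delgado→Design role (85 pts), Novak→Ops role (87 pts), Osei→Data role (80 pts), Huang→QA role (93 pts), Jensen→Backend role (75 pts), Okafor→Lead role (74 pts) — total 85+87+80+93+75+74 = 494 pts.
Max-entry greedy (repeatedly take the single best remaining cell) gives 488 pts, worse by 6.
Next-best assignment: Delgado→Design role, Novak→Lead role, Osei→Data role, Huang→QA role, Jensen→Backend role, Okafor→Ops role = 491 pts.
Swapping Jensen↔Okafor (Jensen→Lead role 52 pts, Okafor→Backend role 43 pts) loses 54.

Maximum total: 494 pts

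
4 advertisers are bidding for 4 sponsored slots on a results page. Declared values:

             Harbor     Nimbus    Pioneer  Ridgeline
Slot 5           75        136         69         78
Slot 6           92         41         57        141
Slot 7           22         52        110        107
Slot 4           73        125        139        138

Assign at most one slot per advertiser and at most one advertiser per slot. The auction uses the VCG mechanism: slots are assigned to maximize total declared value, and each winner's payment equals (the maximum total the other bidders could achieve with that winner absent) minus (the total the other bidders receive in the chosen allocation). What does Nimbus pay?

Nimbus pays $15.

Efficient allocation: Harbor→Slot 6 ($92), Nimbus→Slot 5 ($136), Pioneer→Slot 7 ($110), Ridgeline→Slot 4 ($138); total welfare W = $476.
Nimbus receives Slot 5 at value $136, so the others get W − 136 = $340.
Without Nimbus: best allocation of the remaining 3 bidders over all 4 slots is Harbor→Slot 5 ($75), Pioneer→Slot 4 ($139), Ridgeline→Slot 6 ($141), total $355.
VCG payment = (others' best without Nimbus) − (others' welfare with Nimbus) = 355 − 340 = $15.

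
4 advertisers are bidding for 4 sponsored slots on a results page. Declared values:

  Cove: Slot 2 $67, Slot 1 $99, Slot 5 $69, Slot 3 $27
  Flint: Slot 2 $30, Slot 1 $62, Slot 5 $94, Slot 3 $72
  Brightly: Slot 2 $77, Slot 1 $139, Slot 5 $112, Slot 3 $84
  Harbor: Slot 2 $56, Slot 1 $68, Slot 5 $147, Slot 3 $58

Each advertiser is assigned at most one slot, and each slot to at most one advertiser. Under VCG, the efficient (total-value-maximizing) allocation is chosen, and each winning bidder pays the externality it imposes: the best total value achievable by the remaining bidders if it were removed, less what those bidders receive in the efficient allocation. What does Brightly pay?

Efficient allocation: Cove→Slot 2 ($67), Flint→Slot 3 ($72), Brightly→Slot 1 ($139), Harbor→Slot 5 ($147); total welfare W = $425.
Brightly receives Slot 1 at value $139, so the others get W − 139 = $286.
Without Brightly: best allocation of the remaining 3 bidders over all 4 slots is Cove→Slot 1 ($99), Flint→Slot 3 ($72), Harbor→Slot 5 ($147), total $318.
VCG payment = (others' best without Brightly) − (others' welfare with Brightly) = 318 − 286 = $32.

Brightly pays $32.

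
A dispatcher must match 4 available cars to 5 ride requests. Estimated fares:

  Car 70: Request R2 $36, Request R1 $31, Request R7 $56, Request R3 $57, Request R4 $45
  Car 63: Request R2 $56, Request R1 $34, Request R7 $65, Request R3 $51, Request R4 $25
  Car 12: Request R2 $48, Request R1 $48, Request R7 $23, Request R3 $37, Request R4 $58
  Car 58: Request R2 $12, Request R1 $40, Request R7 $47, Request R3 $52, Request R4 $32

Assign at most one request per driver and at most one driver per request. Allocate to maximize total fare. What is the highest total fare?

Optimal: Car 70→Request R7 ($56), Car 63→Request R2 ($56), Car 12→Request R4 ($58), Car 58→Request R3 ($52) — total 56+56+58+52 = $222.
Max-entry greedy (repeatedly take the single best remaining cell) gives $220, worse by 2.
Swapping Car 70↔Car 12 (Car 70→Request R4 $45, Car 12→Request R7 $23) loses 46.

Maximum total: $222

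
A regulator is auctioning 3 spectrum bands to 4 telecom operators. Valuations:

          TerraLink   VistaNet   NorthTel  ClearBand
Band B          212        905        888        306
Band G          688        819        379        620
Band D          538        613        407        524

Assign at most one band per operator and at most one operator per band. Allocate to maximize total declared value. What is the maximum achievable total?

Max total: $2245M

Optimal: NorthTel→Band B ($888M), VistaNet→Band G ($819M), TerraLink→Band D ($538M) — total 888+819+538 = $2245M.
Max-entry greedy (repeatedly take the single best remaining cell) gives $2117M, worse by 128.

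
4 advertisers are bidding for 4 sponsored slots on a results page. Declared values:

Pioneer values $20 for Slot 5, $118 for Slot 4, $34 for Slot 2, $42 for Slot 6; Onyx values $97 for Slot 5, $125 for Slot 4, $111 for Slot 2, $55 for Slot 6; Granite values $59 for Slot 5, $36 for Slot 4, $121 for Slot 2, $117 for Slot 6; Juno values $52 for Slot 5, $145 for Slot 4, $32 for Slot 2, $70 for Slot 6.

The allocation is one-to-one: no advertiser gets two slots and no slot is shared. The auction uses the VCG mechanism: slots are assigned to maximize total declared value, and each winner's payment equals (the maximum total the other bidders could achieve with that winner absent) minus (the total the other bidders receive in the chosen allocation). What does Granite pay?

Granite pays $14.

Efficient allocation: Pioneer→Slot 4 ($118), Onyx→Slot 5 ($97), Granite→Slot 2 ($121), Juno→Slot 6 ($70); total welfare W = $406.
Granite receives Slot 2 at value $121, so the others get W − 121 = $285.
Without Granite: best allocation of the remaining 3 bidders over all 4 slots is Pioneer→Slot 4 ($118), Onyx→Slot 2 ($111), Juno→Slot 6 ($70), total $299.
VCG payment = (others' best without Granite) − (others' welfare with Granite) = 299 − 285 = $14.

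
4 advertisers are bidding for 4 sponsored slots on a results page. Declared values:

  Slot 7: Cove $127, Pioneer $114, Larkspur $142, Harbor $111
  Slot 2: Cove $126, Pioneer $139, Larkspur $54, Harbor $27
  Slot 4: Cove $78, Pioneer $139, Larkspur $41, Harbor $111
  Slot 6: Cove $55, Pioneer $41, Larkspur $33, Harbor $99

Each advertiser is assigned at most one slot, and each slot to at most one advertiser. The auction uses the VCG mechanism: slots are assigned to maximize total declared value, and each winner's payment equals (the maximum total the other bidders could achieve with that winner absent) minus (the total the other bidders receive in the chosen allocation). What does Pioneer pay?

Pioneer pays $12.

Efficient allocation: Cove→Slot 2 ($126), Pioneer→Slot 4 ($139), Larkspur→Slot 7 ($142), Harbor→Slot 6 ($99); total welfare W = $506.
Pioneer receives Slot 4 at value $139, so the others get W − 139 = $367.
Without Pioneer: best allocation of the remaining 3 bidders over all 4 slots is Cove→Slot 2 ($126), Larkspur→Slot 7 ($142), Harbor→Slot 4 ($111), total $379.
VCG payment = (others' best without Pioneer) − (others' welfare with Pioneer) = 379 − 367 = $12.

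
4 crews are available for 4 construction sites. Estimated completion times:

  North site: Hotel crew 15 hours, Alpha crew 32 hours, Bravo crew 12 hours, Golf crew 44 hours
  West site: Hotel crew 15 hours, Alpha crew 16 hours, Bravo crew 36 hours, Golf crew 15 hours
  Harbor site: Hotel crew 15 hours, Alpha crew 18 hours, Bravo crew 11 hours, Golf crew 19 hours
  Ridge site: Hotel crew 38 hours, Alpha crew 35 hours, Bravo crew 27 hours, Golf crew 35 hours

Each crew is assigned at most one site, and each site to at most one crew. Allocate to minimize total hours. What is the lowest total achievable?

Optimal: Hotel crew→North site (15 hours), Alpha crew→Harbor site (18 hours), Bravo crew→Ridge site (27 hours), Golf crew→West site (15 hours) — total 15+18+27+15 = 75 hours.
Min-entry greedy (repeatedly take the single cheapest remaining cell) gives 76 hours, worse by 1.
Next-best assignment: Hotel crew→North site, Alpha crew→Ridge site, Bravo crew→Harbor site, Golf crew→West site = 76 hours.
Swapping Alpha crew↔Hotel crew (Alpha crew→North site 32 hours, Hotel crew→Harbor site 15 hours) adds 14.

Minimum total: 75 hours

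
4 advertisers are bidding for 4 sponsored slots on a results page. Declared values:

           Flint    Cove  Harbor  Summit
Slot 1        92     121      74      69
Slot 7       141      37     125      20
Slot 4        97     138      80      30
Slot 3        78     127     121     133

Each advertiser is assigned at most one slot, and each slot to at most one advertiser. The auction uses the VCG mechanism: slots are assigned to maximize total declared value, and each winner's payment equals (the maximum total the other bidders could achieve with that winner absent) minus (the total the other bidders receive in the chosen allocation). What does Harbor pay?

Efficient allocation: Flint→Slot 1 ($92), Cove→Slot 4 ($138), Harbor→Slot 7 ($125), Summit→Slot 3 ($133); total welfare W = $488.
Harbor receives Slot 7 at value $125, so the others get W − 125 = $363.
Without Harbor: best allocation of the remaining 3 bidders over all 4 slots is Flint→Slot 7 ($141), Cove→Slot 4 ($138), Summit→Slot 3 ($133), total $412.
VCG payment = (others' best without Harbor) − (others' welfare with Harbor) = 412 − 363 = $49.

Harbor pays $49.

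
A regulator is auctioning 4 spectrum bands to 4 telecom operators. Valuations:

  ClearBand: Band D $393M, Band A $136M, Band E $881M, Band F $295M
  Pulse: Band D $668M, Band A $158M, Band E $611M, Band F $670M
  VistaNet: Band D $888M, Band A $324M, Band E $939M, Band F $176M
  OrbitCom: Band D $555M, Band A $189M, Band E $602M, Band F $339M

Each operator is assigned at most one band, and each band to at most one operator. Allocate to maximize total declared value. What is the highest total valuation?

Maximum total: $2628M

Optimal: ClearBand→Band E ($881M), Pulse→Band F ($670M), VistaNet→Band D ($888M), OrbitCom→Band A ($189M) — total 881+670+888+189 = $2628M.
Max-entry greedy (repeatedly take the single best remaining cell) gives $2300M, worse by 328.
Every other assignment is strictly worse.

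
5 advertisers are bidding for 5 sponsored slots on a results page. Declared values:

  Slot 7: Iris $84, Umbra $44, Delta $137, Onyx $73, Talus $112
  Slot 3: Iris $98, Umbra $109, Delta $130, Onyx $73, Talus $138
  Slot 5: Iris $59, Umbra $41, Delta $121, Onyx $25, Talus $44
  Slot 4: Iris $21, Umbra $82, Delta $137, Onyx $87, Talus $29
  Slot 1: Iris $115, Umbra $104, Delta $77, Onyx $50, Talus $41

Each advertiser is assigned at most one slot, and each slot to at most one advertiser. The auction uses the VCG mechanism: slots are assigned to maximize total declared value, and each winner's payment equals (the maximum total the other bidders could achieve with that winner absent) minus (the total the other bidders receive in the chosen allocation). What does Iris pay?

Iris pays $37.

Efficient allocation: Iris→Slot 1 ($115), Umbra→Slot 3 ($109), Delta→Slot 5 ($121), Onyx→Slot 4 ($87), Talus→Slot 7 ($112); total welfare W = $544.
Iris receives Slot 1 at value $115, so the others get W − 115 = $429.
Without Iris: best allocation of the remaining 4 bidders over all 5 slots is Umbra→Slot 1 ($104), Delta→Slot 7 ($137), Onyx→Slot 4 ($87), Talus→Slot 3 ($138), total $466.
VCG payment = (others' best without Iris) − (others' welfare with Iris) = 466 − 429 = $37.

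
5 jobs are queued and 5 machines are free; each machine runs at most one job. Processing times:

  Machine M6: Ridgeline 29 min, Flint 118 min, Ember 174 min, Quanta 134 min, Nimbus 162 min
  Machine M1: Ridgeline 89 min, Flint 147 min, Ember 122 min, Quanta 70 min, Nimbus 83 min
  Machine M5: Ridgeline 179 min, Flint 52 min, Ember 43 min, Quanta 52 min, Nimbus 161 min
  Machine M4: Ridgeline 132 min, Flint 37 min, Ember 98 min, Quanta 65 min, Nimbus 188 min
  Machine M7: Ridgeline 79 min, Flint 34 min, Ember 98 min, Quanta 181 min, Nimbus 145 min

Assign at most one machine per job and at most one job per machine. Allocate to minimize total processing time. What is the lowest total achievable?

Min total: 254 min

Treat this as an assignment problem: match each job to one machine.
Optimal: Ridgeline→Machine M6 (29 min), Flint→Machine M7 (34 min), Ember→Machine M5 (43 min), Quanta→Machine M4 (65 min), Nimbus→Machine M1 (83 min) — total 29+34+43+65+83 = 254 min.
Column-greedy (each machine in turn goes to its cheapest remaining job) gives 324 min, worse by 70.
Next-best assignment: Ridgeline→Machine M6, Flint→Machine M7, Ember→Machine M4, Quanta→Machine M5, Nimbus→Machine M1 = 296 min.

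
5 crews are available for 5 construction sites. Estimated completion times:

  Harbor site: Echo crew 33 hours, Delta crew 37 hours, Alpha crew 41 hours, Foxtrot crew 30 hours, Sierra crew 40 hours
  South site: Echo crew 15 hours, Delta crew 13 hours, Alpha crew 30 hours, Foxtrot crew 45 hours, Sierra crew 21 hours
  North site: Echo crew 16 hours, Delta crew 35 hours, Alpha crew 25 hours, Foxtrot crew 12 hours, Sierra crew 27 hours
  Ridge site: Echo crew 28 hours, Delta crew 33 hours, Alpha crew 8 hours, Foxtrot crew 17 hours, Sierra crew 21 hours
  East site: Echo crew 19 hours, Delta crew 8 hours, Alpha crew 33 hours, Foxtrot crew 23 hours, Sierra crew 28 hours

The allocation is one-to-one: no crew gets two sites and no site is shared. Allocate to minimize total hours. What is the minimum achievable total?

Optimal: Echo crew→Harbor site (33 hours), Delta crew→East site (8 hours), Alpha crew→Ridge site (8 hours), Foxtrot crew→North site (12 hours), Sierra crew→South site (21 hours) — total 33+8+8+12+21 = 82 hours.
Row-greedy (each crew in turn takes its cheapest remaining site) gives 83 hours, worse by 1.
Next-best assignment: Echo crew→South site, Delta crew→East site, Alpha crew→Ridge site, Foxtrot crew→North site, Sierra crew→Harbor site = 83 hours.

Minimum total: 82 hours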